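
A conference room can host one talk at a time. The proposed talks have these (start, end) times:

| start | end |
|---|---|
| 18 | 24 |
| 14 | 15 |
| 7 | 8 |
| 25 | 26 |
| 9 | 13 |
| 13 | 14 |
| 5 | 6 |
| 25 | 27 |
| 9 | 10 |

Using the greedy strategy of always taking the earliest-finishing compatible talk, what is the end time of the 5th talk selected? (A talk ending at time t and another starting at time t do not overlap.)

By end time: (5,6), (7,8), (9,10), (9,13), (13,14), (14,15), (18,24), (25,26), (25,27).
Pick (5,6); next start ≥ 6 → (7,8); next start ≥ 8 → (9,10); next start ≥ 10 → (13,14); next start ≥ 14 → (14,15); next start ≥ 15 → (18,24); next start ≥ 24 → (25,26).
Selected: (5,6) (7,8) (9,10) (13,14) (14,15) (18,24) (25,26)

15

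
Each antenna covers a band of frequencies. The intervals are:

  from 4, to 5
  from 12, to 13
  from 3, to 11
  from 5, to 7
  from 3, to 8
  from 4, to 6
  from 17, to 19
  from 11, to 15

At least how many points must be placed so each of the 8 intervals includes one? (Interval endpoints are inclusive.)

Sort by right endpoint; whenever an interval is uncovered, place a point at its right end.
Sorted: [4,5] [4,6] [5,7] [3,8] [3,11] [12,13] [11,15] [17,19]
{[4,5],[4,6],[5,7],[3,8],[3,11]} hit by 5; {[12,13],[11,15]} hit by 13; {[17,19]} hit by 19.
Points: 5, 13, 19 (3 total).

3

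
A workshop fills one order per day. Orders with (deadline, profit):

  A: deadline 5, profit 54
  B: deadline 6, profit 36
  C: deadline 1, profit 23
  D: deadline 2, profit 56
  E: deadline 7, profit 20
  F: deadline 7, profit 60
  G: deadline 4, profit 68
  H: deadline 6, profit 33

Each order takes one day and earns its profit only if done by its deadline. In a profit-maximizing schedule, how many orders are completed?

By profit: G(d4,68), F(d7,60), D(d2,56), A(d5,54), B(d6,36), H(d6,33), C(d1,23), E(d7,20)
G→slot 4; F→slot 7; D→slot 2; A→slot 5; B→slot 6; H→slot 3; C→slot 1; E skipped.
7 of 8 scheduled.

7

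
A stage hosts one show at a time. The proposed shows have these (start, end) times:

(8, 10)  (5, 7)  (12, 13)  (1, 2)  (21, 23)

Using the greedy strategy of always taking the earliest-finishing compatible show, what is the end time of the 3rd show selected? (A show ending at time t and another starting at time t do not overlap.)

10

Order by finish time; keep every interval that doesn't clash with the previous kept one.
Sorted by end: (1,2)  (5,7)  (8,10)  (12,13)  (21,23)
take (1,2); take (5,7); take (8,10); take (12,13); take (21,23).
Selected: (1,2) (5,7) (8,10) (12,13) (21,23)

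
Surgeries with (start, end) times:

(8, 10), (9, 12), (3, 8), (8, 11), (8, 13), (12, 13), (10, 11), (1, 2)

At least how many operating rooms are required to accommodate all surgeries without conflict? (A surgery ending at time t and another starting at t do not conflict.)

4

Events (time:±→running): 1:+→1 2:-→0 3:+→1 8:-→0 8:+→1 8:+→2 8:+→3 9:+→4 … peak 4.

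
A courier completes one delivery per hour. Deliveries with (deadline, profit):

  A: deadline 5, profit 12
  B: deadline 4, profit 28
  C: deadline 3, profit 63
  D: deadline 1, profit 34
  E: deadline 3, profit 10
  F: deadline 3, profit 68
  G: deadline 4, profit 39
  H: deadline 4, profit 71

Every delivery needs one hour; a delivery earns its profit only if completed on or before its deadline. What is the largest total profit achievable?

253

Take jobs in profit order; each goes to the latest open slot no later than its deadline.
By profit: H(d4,71), F(d3,68), C(d3,63), G(d4,39), D(d1,34), B(d4,28), A(d5,12), E(d3,10)
H→slot 4; F→slot 3; C→slot 2; G→slot 1; D skipped; B skipped; A→slot 5; E skipped.
Profit = 39 + 63 + 68 + 71 + 12 = 253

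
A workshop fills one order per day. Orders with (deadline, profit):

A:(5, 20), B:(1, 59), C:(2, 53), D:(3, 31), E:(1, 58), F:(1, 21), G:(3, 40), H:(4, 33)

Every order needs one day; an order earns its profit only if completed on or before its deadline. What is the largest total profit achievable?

Sort by profit descending; place each in the latest free slot ≤ its deadline.
Profit order: B=59 E=58 C=53 G=40 H=33 D=31 F=21 A=20
Assign: B→slot 1, E skipped, C→slot 2, G→slot 3, H→slot 4, D skipped, F skipped, A→slot 5.
Slots: [1:B] [2:C] [3:G] [4:H] [5:A]
Profit = 59 + 53 + 40 + 33 + 20 = 205

205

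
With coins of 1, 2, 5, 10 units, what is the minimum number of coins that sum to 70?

70 = 7×10
Total coins = 7 = 7

7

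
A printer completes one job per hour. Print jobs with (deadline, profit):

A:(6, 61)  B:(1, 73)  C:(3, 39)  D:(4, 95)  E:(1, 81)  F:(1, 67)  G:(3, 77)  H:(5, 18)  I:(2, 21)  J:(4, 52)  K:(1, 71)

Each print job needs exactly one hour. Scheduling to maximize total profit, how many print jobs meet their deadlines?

Take jobs in profit order; each goes to the latest open slot no later than its deadline.
By profit: D(d4,95), E(d1,81), G(d3,77), B(d1,73), K(d1,71), F(d1,67), A(d6,61), J(d4,52), C(d3,39), I(d2,21), H(d5,18)
D→slot 4; E→slot 1; G→slot 3; B skipped; K skipped; F skipped; A→slot 6; J→slot 2; C skipped; I skipped; H→slot 5.
6 of 11 scheduled.

6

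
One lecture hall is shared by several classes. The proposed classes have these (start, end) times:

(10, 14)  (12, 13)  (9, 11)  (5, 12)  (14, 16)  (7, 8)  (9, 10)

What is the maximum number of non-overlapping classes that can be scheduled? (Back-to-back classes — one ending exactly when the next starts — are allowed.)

4

Sort by end time and greedily take each interval whose start is ≥ the last chosen end.
Sorted by end: (7,8)  (9,10)  (9,11)  (5,12)  (12,13)  (10,14)  (14,16)
take (7,8); take (9,10); take (12,13); skip (10,14); take (14,16).
Selected 4 classes.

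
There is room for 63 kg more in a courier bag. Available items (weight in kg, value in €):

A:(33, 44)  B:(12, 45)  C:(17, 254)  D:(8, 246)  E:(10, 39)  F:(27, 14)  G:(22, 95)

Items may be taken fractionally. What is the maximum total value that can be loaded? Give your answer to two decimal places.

656.50

Sort by value per unit weight and fill in that order.
Ratios (sorted): D 30.75, C 14.94, G 4.32, E 3.90, B 3.75, A 1.33, F 0.52
take D (8 @ 246); take C (17 @ 254); take G (22 @ 95); take E (10 @ 39); take 6/12 of B → 22.50. Capacity used 63/63.
Total value = 656.50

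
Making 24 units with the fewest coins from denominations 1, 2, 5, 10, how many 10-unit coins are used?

Use the largest denomination that fits, subtract, and repeat.
24 = 2×10 + 2×2
Count of 10: 2

2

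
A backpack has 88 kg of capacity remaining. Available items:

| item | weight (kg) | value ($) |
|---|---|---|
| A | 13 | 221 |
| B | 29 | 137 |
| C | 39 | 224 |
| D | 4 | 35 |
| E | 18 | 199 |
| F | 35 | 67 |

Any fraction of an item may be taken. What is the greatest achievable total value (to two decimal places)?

Ratios (sorted): A 17.00, E 11.06, D 8.75, C 5.74, B 4.72, F 1.91
take A (13 @ 221); take E (18 @ 199); take D (4 @ 35); take C (39 @ 224); take 14/29 of B → 66.14. Capacity used 88/88.
Total value = 745.14

745.14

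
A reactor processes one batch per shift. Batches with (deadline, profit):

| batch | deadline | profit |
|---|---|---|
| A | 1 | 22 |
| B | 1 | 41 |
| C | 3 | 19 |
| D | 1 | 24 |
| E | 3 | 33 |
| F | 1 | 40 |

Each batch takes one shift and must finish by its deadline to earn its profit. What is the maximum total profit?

Profit order: B=41 F=40 E=33 D=24 A=22 C=19
Assign: B→slot 1, F skipped, E→slot 3, D skipped, A skipped, C→slot 2.
Slots: [1:B] [2:C] [3:E]
Profit = 41 + 19 + 33 = 93

93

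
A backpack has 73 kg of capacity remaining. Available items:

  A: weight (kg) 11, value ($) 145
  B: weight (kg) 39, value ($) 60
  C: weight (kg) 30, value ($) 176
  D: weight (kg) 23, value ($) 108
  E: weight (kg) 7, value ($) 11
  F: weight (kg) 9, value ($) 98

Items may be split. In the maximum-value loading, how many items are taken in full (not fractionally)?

4

Sort by value per unit weight and fill in that order.
Order: A (145/11=13.18) > F (98/9=10.89) > C (176/30=5.87) > D (108/23=4.70) > E (11/7=1.57) > B (60/39=1.54)
Fill: take A (11 @ 145) → take F (9 @ 98) → take C (30 @ 176) → take D (23 @ 108); 73/73 used.
4 item(s) taken whole.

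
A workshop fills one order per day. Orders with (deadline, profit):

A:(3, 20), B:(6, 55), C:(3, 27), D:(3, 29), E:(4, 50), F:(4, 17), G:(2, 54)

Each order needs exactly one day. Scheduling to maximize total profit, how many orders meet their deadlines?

5

By profit: B(d6,55), G(d2,54), E(d4,50), D(d3,29), C(d3,27), A(d3,20), F(d4,17)
B→slot 6; G→slot 2; E→slot 4; D→slot 3; C→slot 1; A skipped; F skipped.
5 of 7 scheduled.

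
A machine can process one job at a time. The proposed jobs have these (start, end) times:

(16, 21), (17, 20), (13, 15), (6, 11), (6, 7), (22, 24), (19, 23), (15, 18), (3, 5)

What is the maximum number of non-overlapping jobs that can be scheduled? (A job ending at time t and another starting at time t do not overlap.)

Sort by end time and greedily take each interval whose start is ≥ the last chosen end.
Sorted by end: (3,5)  (6,7)  (6,11)  (13,15)  (15,18)  (17,20)  (16,21)  (19,23)  (22,24)
take (3,5); take (6,7); take (13,15); take (15,18); take (19,23).
Selected 5 jobs.

5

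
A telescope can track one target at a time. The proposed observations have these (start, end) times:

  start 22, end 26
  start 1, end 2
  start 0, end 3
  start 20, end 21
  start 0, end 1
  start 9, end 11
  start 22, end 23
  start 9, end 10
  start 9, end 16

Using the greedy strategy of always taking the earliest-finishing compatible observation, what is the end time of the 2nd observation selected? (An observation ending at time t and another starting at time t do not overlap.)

2

Order by finish time; keep every interval that doesn't clash with the previous kept one.
Sorted by end: (0,1)  (1,2)  (0,3)  (9,10)  (9,11)  (9,16)  (20,21)  (22,23)  (22,26)
take (0,1); take (1,2); skip (0,3); take (9,10); take (20,21); take (22,23).
Selected: (0,1) (1,2) (9,10) (20,21) (22,23)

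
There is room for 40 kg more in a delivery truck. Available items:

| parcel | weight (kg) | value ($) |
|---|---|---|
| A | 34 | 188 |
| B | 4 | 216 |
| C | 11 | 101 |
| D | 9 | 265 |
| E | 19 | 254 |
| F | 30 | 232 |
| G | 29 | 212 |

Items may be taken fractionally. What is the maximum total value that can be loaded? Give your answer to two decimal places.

Order: B (216/4=54.00) > D (265/9=29.44) > E (254/19=13.37) > C (101/11=9.18) > F (232/30=7.73) > G (212/29=7.31) > A (188/34=5.53)
Fill: take B (4 @ 216) → take D (9 @ 265) → take E (19 @ 254) → take 8/11 of C → 73.45; 40/40 used.
Total value = 808.45

808.45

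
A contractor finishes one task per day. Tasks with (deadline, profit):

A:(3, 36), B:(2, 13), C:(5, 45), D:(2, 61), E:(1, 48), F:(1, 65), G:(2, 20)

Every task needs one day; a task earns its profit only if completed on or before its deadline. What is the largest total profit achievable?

207

By profit: F(d1,65), D(d2,61), E(d1,48), C(d5,45), A(d3,36), G(d2,20), B(d2,13)
F→slot 1; D→slot 2; E skipped; C→slot 5; A→slot 3; G skipped; B skipped.
Profit = 65 + 61 + 36 + 45 = 207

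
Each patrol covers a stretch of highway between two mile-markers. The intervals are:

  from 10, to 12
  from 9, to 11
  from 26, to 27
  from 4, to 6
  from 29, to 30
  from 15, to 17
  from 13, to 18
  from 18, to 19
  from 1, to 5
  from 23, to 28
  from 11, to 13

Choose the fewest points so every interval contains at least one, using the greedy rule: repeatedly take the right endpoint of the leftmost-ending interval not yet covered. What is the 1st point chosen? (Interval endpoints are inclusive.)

Sort by right endpoint; whenever an interval is uncovered, place a point at its right end.
Sorted: [1,5] [4,6] [9,11] [10,12] [11,13] [15,17] [13,18] [18,19] [26,27] [23,28] [29,30]
{[1,5],[4,6]} hit by 5; {[9,11],[10,12],[11,13]} hit by 11; {[15,17],[13,18]} hit by 17; {[18,19]} hit by 19; {[26,27],[23,28]} hit by 27; {[29,30]} hit by 30.
Points: 5, 11, 17, 19, 27, 30 (6 total).

5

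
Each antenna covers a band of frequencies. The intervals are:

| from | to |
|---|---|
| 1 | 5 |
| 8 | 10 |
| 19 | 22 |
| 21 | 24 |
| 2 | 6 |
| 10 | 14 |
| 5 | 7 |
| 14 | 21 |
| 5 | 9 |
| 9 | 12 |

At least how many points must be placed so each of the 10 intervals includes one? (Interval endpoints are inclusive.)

Sorted: [1,5] [2,6] [5,7] [5,9] [8,10] [9,12] [10,14] [14,21] [19,22] [21,24]
{[1,5],[2,6],[5,7],[5,9]} hit by 5; {[8,10],[9,12],[10,14]} hit by 10; {[14,21],[19,22],[21,24]} hit by 21.
Points: 5, 10, 21 (3 total).

3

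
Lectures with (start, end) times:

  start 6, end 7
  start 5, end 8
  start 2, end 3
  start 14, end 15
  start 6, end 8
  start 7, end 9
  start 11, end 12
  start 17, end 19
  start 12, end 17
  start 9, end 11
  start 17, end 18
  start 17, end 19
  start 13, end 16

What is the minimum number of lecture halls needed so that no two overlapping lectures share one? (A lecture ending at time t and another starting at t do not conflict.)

3

starts: [2, 5, 6, 6, 7, 9, 11, 12, 13, 14, 17, 17, 17]
ends:   [3, 7, 8, 8, 9, 11, 12, 15, 16, 17, 18, 19, 19]
s2→1 e3→0 s5→1 s6→2 s6→3  — peak 3.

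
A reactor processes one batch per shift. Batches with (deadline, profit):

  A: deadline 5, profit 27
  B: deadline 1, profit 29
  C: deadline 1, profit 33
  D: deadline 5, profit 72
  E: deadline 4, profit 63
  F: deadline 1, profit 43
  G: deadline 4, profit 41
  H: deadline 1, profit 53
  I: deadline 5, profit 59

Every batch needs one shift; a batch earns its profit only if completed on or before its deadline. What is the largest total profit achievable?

By profit: D(d5,72), E(d4,63), I(d5,59), H(d1,53), F(d1,43), G(d4,41), C(d1,33), B(d1,29), A(d5,27)
D→slot 5; E→slot 4; I→slot 3; H→slot 1; F skipped; G→slot 2; C skipped; B skipped; A skipped.
Profit = 53 + 41 + 59 + 63 + 72 = 288

288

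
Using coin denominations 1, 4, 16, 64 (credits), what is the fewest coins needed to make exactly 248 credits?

248 − 3×64→56 − 3×16→8 − 2×4→0
Total coins = 3 + 3 + 2 = 8

8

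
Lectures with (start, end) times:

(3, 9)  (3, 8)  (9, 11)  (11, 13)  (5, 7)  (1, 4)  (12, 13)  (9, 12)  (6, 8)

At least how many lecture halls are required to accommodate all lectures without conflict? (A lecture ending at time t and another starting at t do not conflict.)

4

The answer is the maximum number of intervals overlapping at any instant.
starts: [1, 3, 3, 5, 6, 9, 9, 11, 12]
ends:   [4, 7, 8, 8, 9, 11, 12, 13, 13]
s1→1 s3→2 s3→3 e4→2 s5→3 s6→4  — peak 4.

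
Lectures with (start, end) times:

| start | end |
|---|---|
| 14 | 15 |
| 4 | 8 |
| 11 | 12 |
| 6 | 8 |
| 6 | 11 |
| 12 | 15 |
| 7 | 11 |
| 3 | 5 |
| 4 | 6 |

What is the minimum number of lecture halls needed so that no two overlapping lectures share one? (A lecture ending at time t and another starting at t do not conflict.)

Events (time:±→running): 3:+→1 4:+→2 4:+→3 5:-→2 6:-→1 6:+→2 6:+→3 7:+→4 … peak 4.

4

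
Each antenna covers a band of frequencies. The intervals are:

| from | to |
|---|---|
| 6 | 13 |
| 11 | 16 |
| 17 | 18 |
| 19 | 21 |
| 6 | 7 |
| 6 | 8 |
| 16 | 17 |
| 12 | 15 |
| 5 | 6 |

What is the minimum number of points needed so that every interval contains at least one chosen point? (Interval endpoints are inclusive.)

Process intervals by earliest right end; each time one isn't hit yet, stab at its right endpoint.
By right end: [5,6]  [6,7]  [6,8]  [6,13]  [12,15]  [11,16]  [16,17]  [17,18]  [19,21]
[5,6] uncovered → point at 6; [12,15] uncovered → point at 15; [16,17] uncovered → point at 17; [19,21] uncovered → point at 21.
Points: 6, 15, 17, 21 (4 total).

4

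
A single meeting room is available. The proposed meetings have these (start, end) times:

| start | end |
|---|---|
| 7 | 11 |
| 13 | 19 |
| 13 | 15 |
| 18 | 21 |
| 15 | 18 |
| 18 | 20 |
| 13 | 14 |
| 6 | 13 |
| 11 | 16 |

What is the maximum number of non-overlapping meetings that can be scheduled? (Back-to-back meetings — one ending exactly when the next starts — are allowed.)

By end time: (7,11), (6,13), (13,14), (13,15), (11,16), (15,18), (13,19), (18,20), (18,21).
Pick (7,11); next start ≥ 11 → (13,14); next start ≥ 14 → (15,18); next start ≥ 18 → (18,20).
Selected 4 meetings.

4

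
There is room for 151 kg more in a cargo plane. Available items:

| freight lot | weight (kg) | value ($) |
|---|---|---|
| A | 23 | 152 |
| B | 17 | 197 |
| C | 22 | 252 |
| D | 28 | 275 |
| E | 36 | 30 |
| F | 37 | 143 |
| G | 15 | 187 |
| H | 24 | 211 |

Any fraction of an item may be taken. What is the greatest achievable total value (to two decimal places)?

1359.03

Order: G (187/15=12.47) > B (197/17=11.59) > C (252/22=11.45) > D (275/28=9.82) > H (211/24=8.79) > A (152/23=6.61) > F (143/37=3.86) > E (30/36=0.83)
Fill: take G (15 @ 187) → take B (17 @ 197) → take C (22 @ 252) → take D (28 @ 275) → take H (24 @ 211) → take A (23 @ 152) → take 22/37 of F → 85.03; 151/151 used.
Total value = 1359.03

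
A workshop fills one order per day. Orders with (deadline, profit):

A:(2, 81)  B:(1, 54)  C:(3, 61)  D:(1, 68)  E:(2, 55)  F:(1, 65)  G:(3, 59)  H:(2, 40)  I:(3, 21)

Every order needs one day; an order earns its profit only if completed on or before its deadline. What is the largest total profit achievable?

210

Take jobs in profit order; each goes to the latest open slot no later than its deadline.
Profit order: A=81 D=68 F=65 C=61 G=59 E=55 B=54 H=40 I=21
Assign: A→slot 2, D→slot 1, F skipped, C→slot 3, G skipped, E skipped, B skipped, H skipped, I skipped.
Slots: [1:D] [2:A] [3:C]
Profit = 68 + 81 + 61 = 210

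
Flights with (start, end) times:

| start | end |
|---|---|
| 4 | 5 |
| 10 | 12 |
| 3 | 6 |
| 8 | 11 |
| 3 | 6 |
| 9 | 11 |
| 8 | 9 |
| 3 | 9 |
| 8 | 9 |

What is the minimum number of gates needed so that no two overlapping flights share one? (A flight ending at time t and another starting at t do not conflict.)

Count concurrent intervals with a sweep; the peak is the room count.
starts: [3, 3, 3, 4, 8, 8, 8, 9, 10]
ends:   [5, 6, 6, 9, 9, 9, 11, 11, 12]
s3→1 s3→2 s3→3 s4→4  — peak 4.

4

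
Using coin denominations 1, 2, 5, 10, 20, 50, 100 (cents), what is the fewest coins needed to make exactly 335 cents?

Greedy: take as many of the largest coin as possible, then repeat with the remainder.
335 = 3×100 + 1×20 + 1×10 + 1×5
Total coins = 3 + 1 + 1 + 1 = 6

6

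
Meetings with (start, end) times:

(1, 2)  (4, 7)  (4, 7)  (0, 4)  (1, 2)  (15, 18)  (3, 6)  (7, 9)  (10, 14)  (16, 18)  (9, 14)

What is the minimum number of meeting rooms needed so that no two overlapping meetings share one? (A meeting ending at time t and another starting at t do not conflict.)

3

Count concurrent intervals with a sweep; the peak is the room count.
Events (time:±→running): 0:+→1 1:+→2 1:+→3 … peak 3.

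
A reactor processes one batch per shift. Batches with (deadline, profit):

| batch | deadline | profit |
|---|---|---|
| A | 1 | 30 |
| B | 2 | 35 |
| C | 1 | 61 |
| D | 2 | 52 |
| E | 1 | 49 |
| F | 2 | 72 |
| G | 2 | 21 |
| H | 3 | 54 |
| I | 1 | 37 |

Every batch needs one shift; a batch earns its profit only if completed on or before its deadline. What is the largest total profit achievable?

187

By profit: F(d2,72), C(d1,61), H(d3,54), D(d2,52), E(d1,49), I(d1,37), B(d2,35), A(d1,30), G(d2,21)
F→slot 2; C→slot 1; H→slot 3; D skipped; E skipped; I skipped; B skipped; A skipped; G skipped.
Profit = 61 + 72 + 54 = 187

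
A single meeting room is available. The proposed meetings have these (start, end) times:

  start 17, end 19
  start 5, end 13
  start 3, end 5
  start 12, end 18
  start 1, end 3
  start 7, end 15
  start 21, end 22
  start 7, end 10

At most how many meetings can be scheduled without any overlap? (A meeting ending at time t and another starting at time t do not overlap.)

5

Sort by end time and greedily take each interval whose start is ≥ the last chosen end.
Sorted by end: (1,3)  (3,5)  (7,10)  (5,13)  (7,15)  (12,18)  (17,19)  (21,22)
take (1,3); take (3,5); take (7,10); take (12,18); take (21,22).
Selected 5 meetings.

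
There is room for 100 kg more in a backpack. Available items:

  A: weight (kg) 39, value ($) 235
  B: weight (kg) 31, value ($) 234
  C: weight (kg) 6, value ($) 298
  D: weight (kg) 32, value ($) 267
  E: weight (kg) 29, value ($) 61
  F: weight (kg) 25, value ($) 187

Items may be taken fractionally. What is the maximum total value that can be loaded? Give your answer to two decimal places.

Sort by value per unit weight and fill in that order.
Order: C (298/6=49.67) > D (267/32=8.34) > B (234/31=7.55) > F (187/25=7.48) > A (235/39=6.03) > E (61/29=2.10)
Fill: take C (6 @ 298) → take D (32 @ 267) → take B (31 @ 234) → take F (25 @ 187) → take 6/39 of A → 36.15; 100/100 used.
Total value = 1022.15

1022.15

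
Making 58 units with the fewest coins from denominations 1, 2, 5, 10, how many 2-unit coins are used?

1

Use the largest denomination that fits, subtract, and repeat.
58 = 5×10 + 1×5 + 1×2 + 1×1
Count of 2: 1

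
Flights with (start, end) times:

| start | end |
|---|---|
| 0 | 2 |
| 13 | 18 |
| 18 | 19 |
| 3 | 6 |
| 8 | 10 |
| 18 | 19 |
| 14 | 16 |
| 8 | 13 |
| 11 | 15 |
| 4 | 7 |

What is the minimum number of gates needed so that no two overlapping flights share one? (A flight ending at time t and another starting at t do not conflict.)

3

The answer is the maximum number of intervals overlapping at any instant.
starts: [0, 3, 4, 8, 8, 11, 13, 14, 18, 18]
ends:   [2, 6, 7, 10, 13, 15, 16, 18, 19, 19]
s0→1 e2→0 s3→1 s4→2 e6→1 e7→0 s8→1 s8→2 e10→1 s11→2 e13→1 s13→2 s14→3  — peak 3.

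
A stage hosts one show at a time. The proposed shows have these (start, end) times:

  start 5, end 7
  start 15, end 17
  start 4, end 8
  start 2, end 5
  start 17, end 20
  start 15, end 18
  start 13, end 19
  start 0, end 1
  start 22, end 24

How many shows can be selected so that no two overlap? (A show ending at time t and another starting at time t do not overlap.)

By end time: (0,1), (2,5), (5,7), (4,8), (15,17), (15,18), (13,19), (17,20), (22,24).
Pick (0,1); next start ≥ 1 → (2,5); next start ≥ 5 → (5,7); next start ≥ 7 → (15,17); next start ≥ 17 → (17,20); next start ≥ 20 → (22,24).
Selected 6 shows.

6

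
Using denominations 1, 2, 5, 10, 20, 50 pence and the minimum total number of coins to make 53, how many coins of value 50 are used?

Greedy: take as many of the largest coin as possible, then repeat with the remainder.
53 = 1×50 + 1×2 + 1×1
Count of 50: 1

1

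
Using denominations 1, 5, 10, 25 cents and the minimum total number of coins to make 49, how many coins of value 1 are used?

4

49 = 1×25 + 2×10 + 4×1
Count of 1: 4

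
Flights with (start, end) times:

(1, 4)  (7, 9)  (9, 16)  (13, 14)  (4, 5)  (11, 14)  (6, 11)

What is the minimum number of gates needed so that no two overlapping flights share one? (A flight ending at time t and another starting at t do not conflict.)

Count concurrent intervals with a sweep; the peak is the room count.
Events (time:±→running): 1:+→1 4:-→0 4:+→1 5:-→0 6:+→1 7:+→2 9:-→1 9:+→2 11:-→1 11:+→2 13:+→3 … peak 3.

3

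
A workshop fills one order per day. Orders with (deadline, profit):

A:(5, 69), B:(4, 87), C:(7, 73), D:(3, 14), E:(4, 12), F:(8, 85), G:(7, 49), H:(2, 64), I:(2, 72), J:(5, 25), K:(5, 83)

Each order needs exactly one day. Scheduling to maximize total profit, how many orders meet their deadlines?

8

Take jobs in profit order; each goes to the latest open slot no later than its deadline.
By profit: B(d4,87), F(d8,85), K(d5,83), C(d7,73), I(d2,72), A(d5,69), H(d2,64), G(d7,49), J(d5,25), D(d3,14), E(d4,12)
B→slot 4; F→slot 8; K→slot 5; C→slot 7; I→slot 2; A→slot 3; H→slot 1; G→slot 6; J skipped; D skipped; E skipped.
8 of 11 scheduled.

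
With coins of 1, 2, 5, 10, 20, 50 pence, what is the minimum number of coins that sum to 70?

2

Use the largest denomination that fits, subtract, and repeat.
70 − 1×50→20 − 1×20→0
Total coins = 1 + 1 = 2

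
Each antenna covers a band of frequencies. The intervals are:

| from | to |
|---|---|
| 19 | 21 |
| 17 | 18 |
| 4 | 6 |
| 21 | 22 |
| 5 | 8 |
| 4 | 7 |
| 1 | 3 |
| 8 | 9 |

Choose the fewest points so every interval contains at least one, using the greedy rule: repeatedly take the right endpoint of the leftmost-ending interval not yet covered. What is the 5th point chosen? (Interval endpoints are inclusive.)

21

Sort by right endpoint; whenever an interval is uncovered, place a point at its right end.
Sorted: [1,3] [4,6] [4,7] [5,8] [8,9] [17,18] [19,21] [21,22]
{[1,3]} hit by 3; {[4,6],[4,7],[5,8]} hit by 6; {[8,9]} hit by 9; {[17,18]} hit by 18; {[19,21],[21,22]} hit by 21.
Points: 3, 6, 9, 18, 21 (5 total).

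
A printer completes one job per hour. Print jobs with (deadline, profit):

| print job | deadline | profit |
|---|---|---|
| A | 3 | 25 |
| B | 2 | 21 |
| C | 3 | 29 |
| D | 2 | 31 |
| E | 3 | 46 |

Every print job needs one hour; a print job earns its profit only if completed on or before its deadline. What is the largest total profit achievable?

Take jobs in profit order; each goes to the latest open slot no later than its deadline.
By profit: E(d3,46), D(d2,31), C(d3,29), A(d3,25), B(d2,21)
E→slot 3; D→slot 2; C→slot 1; A skipped; B skipped.
Profit = 29 + 31 + 46 = 106

106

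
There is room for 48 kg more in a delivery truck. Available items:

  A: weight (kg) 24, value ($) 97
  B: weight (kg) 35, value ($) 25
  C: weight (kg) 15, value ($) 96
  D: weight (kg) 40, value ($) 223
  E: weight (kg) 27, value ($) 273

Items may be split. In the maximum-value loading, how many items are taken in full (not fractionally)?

Ratios (sorted): E 10.11, C 6.40, D 5.58, A 4.04, B 0.71
take E (27 @ 273); take C (15 @ 96); take 6/40 of D → 33.45. Capacity used 48/48.
2 item(s) taken whole; one partial (take 6/40 of D).

2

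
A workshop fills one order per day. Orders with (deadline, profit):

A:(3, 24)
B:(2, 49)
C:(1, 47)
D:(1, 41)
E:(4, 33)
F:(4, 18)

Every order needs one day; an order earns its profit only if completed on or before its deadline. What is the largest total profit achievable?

153

Profit order: B=49 C=47 D=41 E=33 A=24 F=18
Assign: B→slot 2, C→slot 1, D skipped, E→slot 4, A→slot 3, F skipped.
Slots: [1:C] [2:B] [3:A] [4:E]
Profit = 47 + 49 + 24 + 33 = 153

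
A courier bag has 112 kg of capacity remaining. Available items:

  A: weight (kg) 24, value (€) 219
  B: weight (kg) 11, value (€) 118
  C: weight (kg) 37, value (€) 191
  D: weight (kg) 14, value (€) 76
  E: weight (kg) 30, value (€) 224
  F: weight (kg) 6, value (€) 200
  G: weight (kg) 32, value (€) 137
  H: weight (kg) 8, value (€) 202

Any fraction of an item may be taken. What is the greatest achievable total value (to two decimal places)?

Sort by value per unit weight and fill in that order.
Ratios (sorted): F 33.33, H 25.25, B 10.73, A 9.12, E 7.47, D 5.43, C 5.16, G 4.28
take F (6 @ 200); take H (8 @ 202); take B (11 @ 118); take A (24 @ 219); take E (30 @ 224); take D (14 @ 76); take 19/37 of C → 98.08. Capacity used 112/112.
Total value = 1137.08

1137.08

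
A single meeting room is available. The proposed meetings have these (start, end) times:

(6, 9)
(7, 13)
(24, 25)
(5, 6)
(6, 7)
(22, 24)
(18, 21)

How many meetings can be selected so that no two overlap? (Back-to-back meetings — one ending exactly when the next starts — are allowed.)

Sorted by end: (5,6)  (6,7)  (6,9)  (7,13)  (18,21)  (22,24)  (24,25)
take (5,6); take (6,7); skip (6,9); take (7,13); take (18,21); take (22,24); take (24,25).
Selected 6 meetings.

6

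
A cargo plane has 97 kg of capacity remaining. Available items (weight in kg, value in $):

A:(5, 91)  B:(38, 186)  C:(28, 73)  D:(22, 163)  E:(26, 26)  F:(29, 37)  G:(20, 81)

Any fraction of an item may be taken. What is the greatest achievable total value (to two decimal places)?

Greedy by value/weight ratio, highest first.
Ratios (sorted): A 18.20, D 7.41, B 4.89, G 4.05, C 2.61, F 1.28, E 1.00
take A (5 @ 91); take D (22 @ 163); take B (38 @ 186); take G (20 @ 81); take 12/28 of C → 31.29. Capacity used 97/97.
Total value = 552.29

552.29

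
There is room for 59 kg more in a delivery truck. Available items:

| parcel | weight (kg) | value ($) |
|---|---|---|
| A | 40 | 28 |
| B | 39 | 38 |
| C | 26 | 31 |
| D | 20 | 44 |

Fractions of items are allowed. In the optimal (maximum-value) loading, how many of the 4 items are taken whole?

Greedy by value/weight ratio, highest first.
Ratios (sorted): D 2.20, C 1.19, B 0.97, A 0.70
take D (20 @ 44); take C (26 @ 31); take 13/39 of B → 12.67. Capacity used 59/59.
2 item(s) taken whole; one partial (take 13/39 of B).

2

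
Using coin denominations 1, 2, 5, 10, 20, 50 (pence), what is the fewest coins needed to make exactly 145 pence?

5

145 − 2×50→45 − 2×20→5 − 1×5→0
Total coins = 2 + 2 + 1 = 5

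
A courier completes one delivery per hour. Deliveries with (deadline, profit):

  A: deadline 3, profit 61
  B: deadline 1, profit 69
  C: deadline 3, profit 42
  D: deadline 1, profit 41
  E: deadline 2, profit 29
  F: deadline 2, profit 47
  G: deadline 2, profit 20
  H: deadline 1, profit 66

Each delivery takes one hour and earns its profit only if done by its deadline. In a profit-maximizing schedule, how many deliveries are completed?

Take jobs in profit order; each goes to the latest open slot no later than its deadline.
Profit order: B=69 H=66 A=61 F=47 C=42 D=41 E=29 G=20
Assign: B→slot 1, H skipped, A→slot 3, F→slot 2, C skipped, D skipped, E skipped, G skipped.
Slots: [1:B] [2:F] [3:A]
3 of 8 scheduled.

3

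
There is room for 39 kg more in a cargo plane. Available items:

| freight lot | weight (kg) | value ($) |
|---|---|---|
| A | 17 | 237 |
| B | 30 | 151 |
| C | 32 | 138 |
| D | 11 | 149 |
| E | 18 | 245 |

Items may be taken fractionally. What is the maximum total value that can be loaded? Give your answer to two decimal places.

536.18

Greedy by value/weight ratio, highest first.
Order: A (237/17=13.94) > E (245/18=13.61) > D (149/11=13.55) > B (151/30=5.03) > C (138/32=4.31)
Fill: take A (17 @ 237) → take E (18 @ 245) → take 4/11 of D → 54.18; 39/39 used.
Total value = 536.18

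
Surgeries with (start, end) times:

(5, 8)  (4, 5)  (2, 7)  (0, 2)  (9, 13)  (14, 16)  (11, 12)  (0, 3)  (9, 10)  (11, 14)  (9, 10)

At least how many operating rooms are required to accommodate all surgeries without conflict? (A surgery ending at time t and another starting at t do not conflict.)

3

Count concurrent intervals with a sweep; the peak is the room count.
Events (time:±→running): 0:+→1 0:+→2 2:-→1 2:+→2 3:-→1 4:+→2 5:-→1 5:+→2 7:-→1 8:-→0 9:+→1 9:+→2 9:+→3 … peak 3.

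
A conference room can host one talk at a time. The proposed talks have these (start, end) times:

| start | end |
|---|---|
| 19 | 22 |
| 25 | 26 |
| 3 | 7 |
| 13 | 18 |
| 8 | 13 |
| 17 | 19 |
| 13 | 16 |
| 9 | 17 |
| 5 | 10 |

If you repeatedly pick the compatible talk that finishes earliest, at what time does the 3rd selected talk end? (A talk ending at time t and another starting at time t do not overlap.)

Order by finish time; keep every interval that doesn't clash with the previous kept one.
Sorted by end: (3,7)  (5,10)  (8,13)  (13,16)  (9,17)  (13,18)  (17,19)  (19,22)  (25,26)
take (3,7); take (8,13); take (13,16); skip (9,17); skip (13,18); take (17,19); take (19,22); take (25,26).
Selected: (3,7) (8,13) (13,16) (17,19) (19,22) (25,26)

16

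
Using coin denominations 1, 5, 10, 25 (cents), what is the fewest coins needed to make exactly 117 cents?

117 − 4×25→17 − 1×10→7 − 1×5→2 − 2×1→0
Total coins = 4 + 1 + 1 + 2 = 8

8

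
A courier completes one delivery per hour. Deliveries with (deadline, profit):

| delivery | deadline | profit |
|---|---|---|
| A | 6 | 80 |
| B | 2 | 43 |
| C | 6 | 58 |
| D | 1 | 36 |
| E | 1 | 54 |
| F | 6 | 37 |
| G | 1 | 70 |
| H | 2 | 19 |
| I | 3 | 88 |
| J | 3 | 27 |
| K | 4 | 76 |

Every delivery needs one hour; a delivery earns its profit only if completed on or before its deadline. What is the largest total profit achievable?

Take jobs in profit order; each goes to the latest open slot no later than its deadline.
Profit order: I=88 A=80 K=76 G=70 C=58 E=54 B=43 F=37 D=36 J=27 H=19
Assign: I→slot 3, A→slot 6, K→slot 4, G→slot 1, C→slot 5, E skipped, B→slot 2, F skipped, D skipped, J skipped, H skipped.
Slots: [1:G] [2:B] [3:I] [4:K] [5:C] [6:A]
Profit = 70 + 43 + 88 + 76 + 58 + 80 = 415

415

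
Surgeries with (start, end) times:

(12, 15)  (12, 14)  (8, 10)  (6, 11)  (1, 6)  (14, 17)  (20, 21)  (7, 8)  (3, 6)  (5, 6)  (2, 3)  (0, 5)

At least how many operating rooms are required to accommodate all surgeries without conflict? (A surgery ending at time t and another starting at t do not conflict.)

starts: [0, 1, 2, 3, 5, 6, 7, 8, 12, 12, 14, 20]
ends:   [3, 5, 6, 6, 6, 8, 10, 11, 14, 15, 17, 21]
s0→1 s1→2 s2→3  — peak 3.

3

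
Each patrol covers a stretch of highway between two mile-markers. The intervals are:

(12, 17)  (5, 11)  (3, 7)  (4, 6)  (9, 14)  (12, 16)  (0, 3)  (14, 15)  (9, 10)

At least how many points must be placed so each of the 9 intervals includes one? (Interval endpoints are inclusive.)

4

Process intervals by earliest right end; each time one isn't hit yet, stab at its right endpoint.
Sorted: [0,3] [4,6] [3,7] [9,10] [5,11] [9,14] [14,15] [12,16] [12,17]
{[0,3]} hit by 3; {[4,6],[3,7]} hit by 6; {[9,10],[5,11],[9,14]} hit by 10; {[14,15],[12,16],[12,17]} hit by 15.
Points: 3, 6, 10, 15 (4 total).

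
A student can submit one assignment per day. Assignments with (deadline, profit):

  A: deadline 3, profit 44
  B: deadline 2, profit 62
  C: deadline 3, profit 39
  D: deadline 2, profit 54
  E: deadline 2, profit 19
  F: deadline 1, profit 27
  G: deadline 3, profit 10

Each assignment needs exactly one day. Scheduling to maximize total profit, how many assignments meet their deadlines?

3

Profit order: B=62 D=54 A=44 C=39 F=27 E=19 G=10
Assign: B→slot 2, D→slot 1, A→slot 3, C skipped, F skipped, E skipped, G skipped.
Slots: [1:D] [2:B] [3:A]
3 of 7 scheduled.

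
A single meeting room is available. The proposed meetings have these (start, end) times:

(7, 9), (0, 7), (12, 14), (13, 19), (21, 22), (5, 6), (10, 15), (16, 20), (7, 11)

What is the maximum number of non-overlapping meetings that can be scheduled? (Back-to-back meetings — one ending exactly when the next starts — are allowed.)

Sorted by end: (5,6)  (0,7)  (7,9)  (7,11)  (12,14)  (10,15)  (13,19)  (16,20)  (21,22)
take (5,6); take (7,9); take (12,14); take (16,20); take (21,22).
Selected 5 meetings.

5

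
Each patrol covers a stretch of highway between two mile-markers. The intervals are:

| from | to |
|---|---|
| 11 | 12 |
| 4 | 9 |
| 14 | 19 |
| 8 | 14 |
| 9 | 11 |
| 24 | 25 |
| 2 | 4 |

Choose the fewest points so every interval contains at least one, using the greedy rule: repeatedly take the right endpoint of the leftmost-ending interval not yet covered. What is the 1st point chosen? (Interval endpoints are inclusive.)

Sort by right endpoint; whenever an interval is uncovered, place a point at its right end.
Sorted: [2,4] [4,9] [9,11] [11,12] [8,14] [14,19] [24,25]
{[2,4],[4,9]} hit by 4; {[9,11],[11,12],[8,14]} hit by 11; {[14,19]} hit by 19; {[24,25]} hit by 25.
Points: 4, 11, 19, 25 (4 total).

4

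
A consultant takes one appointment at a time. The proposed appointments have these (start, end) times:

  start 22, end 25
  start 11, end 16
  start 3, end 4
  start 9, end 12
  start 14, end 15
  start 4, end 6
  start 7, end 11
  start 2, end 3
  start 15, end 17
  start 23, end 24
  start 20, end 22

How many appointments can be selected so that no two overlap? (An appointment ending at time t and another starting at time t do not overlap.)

8

Sort by end time and greedily take each interval whose start is ≥ the last chosen end.
Sorted by end: (2,3)  (3,4)  (4,6)  (7,11)  (9,12)  (14,15)  (11,16)  (15,17)  (20,22)  (23,24)  (22,25)
take (2,3); take (3,4); take (4,6); take (7,11); take (14,15); take (15,17); take (20,22); take (23,24); skip (22,25).
Selected 8 appointments.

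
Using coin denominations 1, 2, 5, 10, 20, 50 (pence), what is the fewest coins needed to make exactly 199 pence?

Greedy: take as many of the largest coin as possible, then repeat with the remainder.
199 = 3×50 + 2×20 + 1×5 + 2×2
Total coins = 3 + 2 + 1 + 2 = 8

8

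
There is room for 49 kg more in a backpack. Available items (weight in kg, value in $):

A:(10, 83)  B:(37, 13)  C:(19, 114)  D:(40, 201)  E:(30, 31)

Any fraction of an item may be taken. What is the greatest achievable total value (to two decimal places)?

Greedy by value/weight ratio, highest first.
Ratios (sorted): A 8.30, C 6.00, D 5.03, E 1.03, B 0.35
take A (10 @ 83); take C (19 @ 114); take 20/40 of D → 100.50. Capacity used 49/49.
Total value = 297.50

297.50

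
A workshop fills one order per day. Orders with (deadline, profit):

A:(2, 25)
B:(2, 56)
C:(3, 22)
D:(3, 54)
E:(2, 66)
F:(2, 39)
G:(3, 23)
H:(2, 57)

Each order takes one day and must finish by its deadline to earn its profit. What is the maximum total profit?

By profit: E(d2,66), H(d2,57), B(d2,56), D(d3,54), F(d2,39), A(d2,25), G(d3,23), C(d3,22)
E→slot 2; H→slot 1; B skipped; D→slot 3; F skipped; A skipped; G skipped; C skipped.
Profit = 57 + 66 + 54 = 177

177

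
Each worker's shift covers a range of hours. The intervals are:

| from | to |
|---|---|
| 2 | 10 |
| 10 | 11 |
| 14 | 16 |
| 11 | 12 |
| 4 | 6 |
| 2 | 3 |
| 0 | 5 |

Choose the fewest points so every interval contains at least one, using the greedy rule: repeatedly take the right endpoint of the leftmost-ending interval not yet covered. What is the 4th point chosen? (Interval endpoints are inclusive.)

Process intervals by earliest right end; each time one isn't hit yet, stab at its right endpoint.
By right end: [2,3]  [0,5]  [4,6]  [2,10]  [10,11]  [11,12]  [14,16]
[2,3] uncovered → point at 3; [4,6] uncovered → point at 6; [10,11] uncovered → point at 11; [14,16] uncovered → point at 16.
Points: 3, 6, 11, 16 (4 total).

16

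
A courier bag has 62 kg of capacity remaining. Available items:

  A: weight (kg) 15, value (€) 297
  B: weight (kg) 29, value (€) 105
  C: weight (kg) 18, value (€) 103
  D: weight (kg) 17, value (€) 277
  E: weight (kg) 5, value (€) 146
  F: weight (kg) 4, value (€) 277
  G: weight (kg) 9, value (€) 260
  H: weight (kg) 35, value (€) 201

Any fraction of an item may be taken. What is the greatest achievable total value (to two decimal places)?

Sort by value per unit weight and fill in that order.
Order: F (277/4=69.25) > E (146/5=29.20) > G (260/9=28.89) > A (297/15=19.80) > D (277/17=16.29) > H (201/35=5.74) > C (103/18=5.72) > B (105/29=3.62)
Fill: take F (4 @ 277) → take E (5 @ 146) → take G (9 @ 260) → take A (15 @ 297) → take D (17 @ 277) → take 12/35 of H → 68.91; 62/62 used.
Total value = 1325.91

1325.91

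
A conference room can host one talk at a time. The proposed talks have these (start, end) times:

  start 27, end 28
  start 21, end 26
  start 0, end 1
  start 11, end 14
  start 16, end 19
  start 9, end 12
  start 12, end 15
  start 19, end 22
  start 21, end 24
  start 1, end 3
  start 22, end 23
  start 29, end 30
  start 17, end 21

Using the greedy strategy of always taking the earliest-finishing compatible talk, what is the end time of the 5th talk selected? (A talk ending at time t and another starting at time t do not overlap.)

Sort by end time and greedily take each interval whose start is ≥ the last chosen end.
Sorted by end: (0,1)  (1,3)  (9,12)  (11,14)  (12,15)  (16,19)  (17,21)  (19,22)  (22,23)  (21,24)  (21,26)  (27,28)  (29,30)
take (0,1); take (1,3); take (9,12); skip (11,14); take (12,15); take (16,19); take (19,22); take (22,23); skip (21,26); take (27,28); take (29,30).
Selected: (0,1) (1,3) (9,12) (12,15) (16,19) (19,22) (22,23) (27,28) (29,30)

19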